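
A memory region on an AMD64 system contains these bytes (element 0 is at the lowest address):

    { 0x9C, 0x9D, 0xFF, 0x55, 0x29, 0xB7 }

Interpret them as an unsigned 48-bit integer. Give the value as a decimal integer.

201388164357532

Little-endian: lowest address holds the least-significant byte.
Reassemble most-significant byte first: B7 29 55 FF 9D 9C → 0xB72955FF9D9C.
0xB72955FF9D9C = 201388164357532.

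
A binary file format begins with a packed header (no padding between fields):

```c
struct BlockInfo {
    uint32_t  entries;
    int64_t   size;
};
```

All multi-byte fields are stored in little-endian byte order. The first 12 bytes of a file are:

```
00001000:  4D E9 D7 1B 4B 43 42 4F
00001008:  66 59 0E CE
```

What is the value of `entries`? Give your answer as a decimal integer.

467134797

`entries` is the first field, at byte offset 0, occupying 4 bytes.
Bytes at offsets 0..3: 4D E9 D7 1B.
Little-endian stores the least-significant byte at the lowest address.
Reassemble most-significant byte first: 1B D7 E9 4D → 0x1BD7E94D.
0x1BD7E94D = 467134797.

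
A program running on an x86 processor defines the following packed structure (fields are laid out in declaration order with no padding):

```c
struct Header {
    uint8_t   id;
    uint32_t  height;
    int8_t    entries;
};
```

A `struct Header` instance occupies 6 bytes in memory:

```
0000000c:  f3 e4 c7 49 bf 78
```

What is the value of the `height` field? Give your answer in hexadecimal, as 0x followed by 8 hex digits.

`height` follows `id` (1 byte), so it starts at byte offset 1 and occupies 4 bytes.
Bytes at offsets 1..4: E4 C7 49 BF.
Little-endian stores the least-significant byte at the lowest address.
Reassemble most-significant byte first: BF 49 C7 E4 → 0xBF49C7E4.

0xBF49C7E4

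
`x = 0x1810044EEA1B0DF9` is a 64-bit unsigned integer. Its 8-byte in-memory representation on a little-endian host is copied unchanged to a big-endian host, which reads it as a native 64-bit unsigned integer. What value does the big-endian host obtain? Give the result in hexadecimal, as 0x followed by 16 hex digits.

Stored little-endian, the bytes at ascending addresses are F9 0D 1B EA 4E 04 10 18.
Read back as big-endian, the last byte is least significant, giving 0xF90D1BEA4E041018.

0xF90D1BEA4E041018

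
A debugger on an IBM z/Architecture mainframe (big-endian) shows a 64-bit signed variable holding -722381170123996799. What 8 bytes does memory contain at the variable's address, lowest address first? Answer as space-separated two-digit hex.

F5 F9 96 27 32 54 01 81

Two's complement of -722381170123996799 in 64 bits: 722381170123996799 = 0x0A0669D8CDABFE7F; invert → 0xF5F9962732540180; add 1 → 0xF5F9962732540181.
Split into bytes (most-significant first): F5 F9 96 27 32 54 01 81.
Big-endian: lowest address holds the most-significant byte.
So the memory order matches the most-significant-first order: F5 F9 96 27 32 54 01 81.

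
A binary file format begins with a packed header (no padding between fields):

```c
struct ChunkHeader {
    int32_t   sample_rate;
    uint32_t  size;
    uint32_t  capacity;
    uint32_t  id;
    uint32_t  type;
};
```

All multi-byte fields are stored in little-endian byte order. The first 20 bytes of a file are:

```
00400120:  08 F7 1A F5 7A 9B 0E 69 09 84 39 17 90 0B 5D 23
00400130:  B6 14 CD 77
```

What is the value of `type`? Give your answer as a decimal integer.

2009928886

`type` follows `sample_rate` (4 B), `size` (4 B), `capacity` (4 B), `id` (4 B), so it starts at offset 4 + 4 + 4 + 4 = 16 and occupies 4 bytes.
Bytes at offsets 16..19: B6 14 CD 77.
In little-endian order the low byte comes first in memory.
Reassemble most-significant byte first: 77 CD 14 B6 → 0x77CD14B6.
0x77CD14B6 = 2009928886.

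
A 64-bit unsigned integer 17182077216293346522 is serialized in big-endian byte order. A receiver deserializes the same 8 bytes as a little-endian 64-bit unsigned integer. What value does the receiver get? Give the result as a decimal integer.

15734591472579671022

17182077216293346522 in 64-bit hexadecimal is 0xEE730031947F5CDA.
Stored big-endian, the bytes at ascending addresses are EE 73 00 31 94 7F 5C DA.
Read back as little-endian, the first byte is least significant, giving 0xDA5C7F94310073EE.
0xDA5C7F94310073EE = 15734591472579671022.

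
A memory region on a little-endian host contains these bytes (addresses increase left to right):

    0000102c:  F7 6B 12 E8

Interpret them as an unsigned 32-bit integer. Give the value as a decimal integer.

Little-endian stores the least-significant byte at the lowest address.
Reassemble most-significant byte first: E8 12 6B F7 → 0xE8126BF7.
0xE8126BF7 = 3893521399.

3893521399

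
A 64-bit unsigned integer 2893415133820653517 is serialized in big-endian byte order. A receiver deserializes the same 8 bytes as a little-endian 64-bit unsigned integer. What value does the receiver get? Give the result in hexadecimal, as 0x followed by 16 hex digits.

2893415133820653517 in 64-bit hexadecimal is 0x282779BBF71E8FCD.
Stored big-endian, the bytes at ascending addresses are 28 27 79 BB F7 1E 8F CD.
Read back as little-endian, the first byte is least significant, giving 0xCD8F1EF7BB792728.

0xCD8F1EF7BB792728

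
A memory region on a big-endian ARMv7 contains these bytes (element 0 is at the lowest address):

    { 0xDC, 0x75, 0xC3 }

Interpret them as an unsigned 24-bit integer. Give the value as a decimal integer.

Big-endian: lowest address holds the most-significant byte.
The bytes are already most-significant first: 0xDC75C3.
0xDC75C3 = 14448067.

14448067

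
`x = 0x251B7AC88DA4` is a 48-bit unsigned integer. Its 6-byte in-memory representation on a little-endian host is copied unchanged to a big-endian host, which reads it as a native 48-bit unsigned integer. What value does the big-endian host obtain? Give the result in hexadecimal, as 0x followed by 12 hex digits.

Stored little-endian, the bytes at ascending addresses are A4 8D C8 7A 1B 25.
Read back as big-endian, the last byte is least significant, giving 0xA48DC87A1B25.

0xA48DC87A1B25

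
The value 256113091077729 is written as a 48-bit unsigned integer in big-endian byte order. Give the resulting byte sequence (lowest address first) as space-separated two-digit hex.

E8 EE F9 D0 E6 61

256113091077729 in hexadecimal, padded to 48 bits, is 0xE8EEF9D0E661.
Split into bytes (most-significant first): E8 EE F9 D0 E6 61.
Big-endian stores the most-significant byte at the lowest address.
So the memory order matches the most-significant-first order: E8 EE F9 D0 E6 61.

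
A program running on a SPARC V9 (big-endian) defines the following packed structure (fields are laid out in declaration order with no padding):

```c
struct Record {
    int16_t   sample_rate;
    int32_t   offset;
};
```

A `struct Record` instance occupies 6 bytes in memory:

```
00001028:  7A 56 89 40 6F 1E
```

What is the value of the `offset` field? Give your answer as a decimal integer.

-1992265954

`offset` follows `sample_rate` (2 bytes), so it starts at byte offset 2 and occupies 4 bytes.
Bytes at offsets 2..5: 89 40 6F 1E.
Big-endian: lowest address holds the most-significant byte.
The bytes are already most-significant first: 0x89406F1E.
Top bit is set, so as a signed 32-bit value this is 0x89406F1E − 2^32 = -1992265954.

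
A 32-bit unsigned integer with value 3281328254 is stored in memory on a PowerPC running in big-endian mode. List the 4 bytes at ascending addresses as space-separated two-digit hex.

3281328254 in hexadecimal, padded to 32 bits, is 0xC395187E.
Split into bytes (most-significant first): C3 95 18 7E.
Big-endian stores the most-significant byte at the lowest address.
So the memory order matches the most-significant-first order: C3 95 18 7E.

C3 95 18 7E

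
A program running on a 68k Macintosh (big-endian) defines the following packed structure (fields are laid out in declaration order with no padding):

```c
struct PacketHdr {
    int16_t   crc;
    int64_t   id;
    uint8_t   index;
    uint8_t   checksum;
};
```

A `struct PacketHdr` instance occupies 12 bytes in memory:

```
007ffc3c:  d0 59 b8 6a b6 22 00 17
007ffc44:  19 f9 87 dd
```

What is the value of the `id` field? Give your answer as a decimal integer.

-5158110166052824583

`id` follows `crc` (2 bytes), so it starts at byte offset 2 and occupies 8 bytes.
Bytes at offsets 2..9: B8 6A B6 22 00 17 19 F9.
Big-endian stores the most-significant byte at the lowest address.
The bytes are already most-significant first: 0xB86AB622001719F9.
Top bit is set, so as a signed 64-bit value this is 0xB86AB622001719F9 − 2^64 = -5158110166052824583.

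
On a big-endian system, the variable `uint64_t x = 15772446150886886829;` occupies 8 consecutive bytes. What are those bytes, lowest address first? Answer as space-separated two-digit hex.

15772446150886886829 in hexadecimal, padded to 64 bits, is 0xDAE2FC354E970DAD.
Split into bytes (most-significant first): DA E2 FC 35 4E 97 0D AD.
Big-endian: lowest address holds the most-significant byte.
So the memory order matches the most-significant-first order: DA E2 FC 35 4E 97 0D AD.

DA E2 FC 35 4E 97 0D AD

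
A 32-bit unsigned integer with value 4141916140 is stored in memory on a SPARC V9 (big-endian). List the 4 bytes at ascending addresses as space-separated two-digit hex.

4141916140 in hexadecimal, padded to 32 bits, is 0xF6E09FEC.
Split into bytes (most-significant first): F6 E0 9F EC.
In big-endian order the high byte comes first in memory.
So the memory order matches the most-significant-first order: F6 E0 9F EC.

F6 E0 9F EC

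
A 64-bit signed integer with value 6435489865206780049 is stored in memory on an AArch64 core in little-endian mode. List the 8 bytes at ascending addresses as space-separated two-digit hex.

91 D0 46 8B EF 73 4F 59

6435489865206780049 in hexadecimal, padded to 64 bits, is 0x594F73EF8B46D091.
Split into bytes (most-significant first): 59 4F 73 EF 8B 46 D0 91.
Little-endian: lowest address holds the least-significant byte.
So at ascending addresses the bytes are 91 D0 46 8B EF 73 4F 59.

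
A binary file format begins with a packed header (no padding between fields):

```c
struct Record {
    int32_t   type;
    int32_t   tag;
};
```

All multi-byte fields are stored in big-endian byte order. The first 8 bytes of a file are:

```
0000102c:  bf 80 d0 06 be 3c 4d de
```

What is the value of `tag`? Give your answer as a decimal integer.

-1103344162

`tag` follows `type` (4 bytes), so it starts at byte offset 4 and occupies 4 bytes.
Bytes at offsets 4..7: BE 3C 4D DE.
In big-endian order the high byte comes first in memory.
The bytes are already most-significant first: 0xBE3C4DDE.
Top bit is set, so as a signed 32-bit value this is 0xBE3C4DDE − 2^32 = -1103344162.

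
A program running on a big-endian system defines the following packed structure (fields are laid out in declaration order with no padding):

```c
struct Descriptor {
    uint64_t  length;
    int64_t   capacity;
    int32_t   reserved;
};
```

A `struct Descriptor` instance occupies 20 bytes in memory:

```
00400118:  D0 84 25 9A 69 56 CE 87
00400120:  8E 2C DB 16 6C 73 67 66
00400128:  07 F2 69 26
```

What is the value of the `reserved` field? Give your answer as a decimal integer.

133327142

`reserved` follows `length` (8 B), `capacity` (8 B), so it starts at offset 8 + 8 = 16 and occupies 4 bytes.
Bytes at offsets 16..19: 07 F2 69 26.
Big-endian stores the most-significant byte at the lowest address.
The bytes are already most-significant first: 0x07F26926.
0x07F26926 = 133327142.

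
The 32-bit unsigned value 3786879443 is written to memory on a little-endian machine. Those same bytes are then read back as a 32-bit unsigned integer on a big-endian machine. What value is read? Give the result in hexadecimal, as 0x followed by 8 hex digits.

3786879443 in 32-bit hexadecimal is 0xE1B731D3.
Stored little-endian, the bytes at ascending addresses are D3 31 B7 E1.
Read back as big-endian, the last byte is least significant, giving 0xD331B7E1.

0xD331B7E1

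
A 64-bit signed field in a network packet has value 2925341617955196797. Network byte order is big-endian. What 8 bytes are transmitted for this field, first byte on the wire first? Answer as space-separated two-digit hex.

28 98 E6 B3 D0 E2 CF 7D

2925341617955196797 in hexadecimal, padded to 64 bits, is 0x2898E6B3D0E2CF7D.
Split into bytes (most-significant first): 28 98 E6 B3 D0 E2 CF 7D.
Big-endian: lowest address holds the most-significant byte.
So the memory order matches the most-significant-first order: 28 98 E6 B3 D0 E2 CF 7D.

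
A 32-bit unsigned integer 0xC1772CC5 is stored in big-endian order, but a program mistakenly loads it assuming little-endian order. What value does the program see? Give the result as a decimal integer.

Stored big-endian, the bytes at ascending addresses are C1 77 2C C5.
Read back as little-endian, the first byte is least significant, giving 0xC52C77C1.
0xC52C77C1 = 3308025793.

3308025793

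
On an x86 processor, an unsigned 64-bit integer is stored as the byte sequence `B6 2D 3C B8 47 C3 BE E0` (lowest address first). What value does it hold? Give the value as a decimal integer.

16194596022871928246

In little-endian order the low byte comes first in memory.
Reassemble most-significant byte first: E0 BE C3 47 B8 3C 2D B6 → 0xE0BEC347B83C2DB6.
0xE0BEC347B83C2DB6 = 16194596022871928246.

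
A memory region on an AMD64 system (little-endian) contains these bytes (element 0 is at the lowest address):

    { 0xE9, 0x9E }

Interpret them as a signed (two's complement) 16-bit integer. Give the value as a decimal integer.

Little-endian stores the least-significant byte at the lowest address.
Reassemble most-significant byte first: 9E E9 → 0x9EE9.
Top bit is set, so as a signed 16-bit value this is 0x9EE9 − 2^16 = -24855.

-24855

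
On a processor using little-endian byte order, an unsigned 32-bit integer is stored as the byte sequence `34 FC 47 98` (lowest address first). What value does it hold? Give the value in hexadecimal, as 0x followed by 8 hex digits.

0x9847FC34

Little-endian: lowest address holds the least-significant byte.
Reassemble most-significant byte first: 98 47 FC 34 → 0x9847FC34.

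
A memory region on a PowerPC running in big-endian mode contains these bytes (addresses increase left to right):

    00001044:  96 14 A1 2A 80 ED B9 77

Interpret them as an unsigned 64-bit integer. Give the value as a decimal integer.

In big-endian order the high byte comes first in memory.
The bytes are already most-significant first: 0x9614A12A80EDB977.
0x9614A12A80EDB977 = 10814445809147165047.

10814445809147165047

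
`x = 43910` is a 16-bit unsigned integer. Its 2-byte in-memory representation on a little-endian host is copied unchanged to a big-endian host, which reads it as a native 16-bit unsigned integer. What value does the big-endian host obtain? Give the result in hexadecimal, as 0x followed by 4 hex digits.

0x86AB

43910 in 16-bit hexadecimal is 0xAB86.
Stored little-endian, the bytes at ascending addresses are 86 AB.
Read back as big-endian, the last byte is least significant, giving 0x86AB.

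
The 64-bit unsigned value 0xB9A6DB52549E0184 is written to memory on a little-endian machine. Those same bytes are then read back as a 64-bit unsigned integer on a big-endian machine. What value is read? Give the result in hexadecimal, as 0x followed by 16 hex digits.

Stored little-endian, the bytes at ascending addresses are 84 01 9E 54 52 DB A6 B9.
Read back as big-endian, the last byte is least significant, giving 0x84019E5452DBA6B9.

0x84019E5452DBA6B9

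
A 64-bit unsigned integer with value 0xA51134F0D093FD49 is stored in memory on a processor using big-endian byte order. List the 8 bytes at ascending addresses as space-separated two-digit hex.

A5 11 34 F0 D0 93 FD 49

Split into bytes (most-significant first): A5 11 34 F0 D0 93 FD 49.
In big-endian order the high byte comes first in memory.
So the memory order matches the most-significant-first order: A5 11 34 F0 D0 93 FD 49.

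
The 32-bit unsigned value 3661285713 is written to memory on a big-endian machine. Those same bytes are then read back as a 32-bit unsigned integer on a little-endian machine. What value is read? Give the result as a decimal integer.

1372142298

3661285713 in 32-bit hexadecimal is 0xDA3AC951.
Stored big-endian, the bytes at ascending addresses are DA 3A C9 51.
Read back as little-endian, the first byte is least significant, giving 0x51C93ADA.
0x51C93ADA = 1372142298.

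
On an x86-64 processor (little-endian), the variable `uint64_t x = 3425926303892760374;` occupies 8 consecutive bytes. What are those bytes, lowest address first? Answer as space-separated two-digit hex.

36 E7 31 72 D2 55 8B 2F

3425926303892760374 in hexadecimal, padded to 64 bits, is 0x2F8B55D27231E736.
Split into bytes (most-significant first): 2F 8B 55 D2 72 31 E7 36.
Little-endian stores the least-significant byte at the lowest address.
So at ascending addresses the bytes are 36 E7 31 72 D2 55 8B 2F.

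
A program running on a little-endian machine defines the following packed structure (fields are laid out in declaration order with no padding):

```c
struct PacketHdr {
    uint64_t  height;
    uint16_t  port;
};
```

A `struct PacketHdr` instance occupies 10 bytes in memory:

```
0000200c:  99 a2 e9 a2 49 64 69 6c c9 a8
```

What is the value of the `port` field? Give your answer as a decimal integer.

43209

`port` follows `height` (8 bytes), so it starts at byte offset 8 and occupies 2 bytes.
Bytes at offsets 8..9: C9 A8.
Little-endian stores the least-significant byte at the lowest address.
Reassemble most-significant byte first: A8 C9 → 0xA8C9.
0xA8C9 = 43209.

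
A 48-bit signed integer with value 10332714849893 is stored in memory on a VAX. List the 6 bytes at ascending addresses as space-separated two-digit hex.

10332714849893 in hexadecimal, padded to 48 bits, is 0x0965C5CC5665.
Split into bytes (most-significant first): 09 65 C5 CC 56 65.
In little-endian order the low byte comes first in memory.
So at ascending addresses the bytes are 65 56 CC C5 65 09.

65 56 CC C5 65 09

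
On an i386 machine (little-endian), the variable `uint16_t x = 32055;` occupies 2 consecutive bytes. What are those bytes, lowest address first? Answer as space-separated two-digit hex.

32055 in hexadecimal, padded to 16 bits, is 0x7D37.
Split into bytes (most-significant first): 7D 37.
In little-endian order the low byte comes first in memory.
So at ascending addresses the bytes are 37 7D.

37 7D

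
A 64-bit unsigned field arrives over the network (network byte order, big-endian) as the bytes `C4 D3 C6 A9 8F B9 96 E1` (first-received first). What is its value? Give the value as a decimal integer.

Big-endian stores the most-significant byte at the lowest address.
The bytes are already most-significant first: 0xC4D3C6A98FB996E1.
0xC4D3C6A98FB996E1 = 14182898083082901217.

14182898083082901217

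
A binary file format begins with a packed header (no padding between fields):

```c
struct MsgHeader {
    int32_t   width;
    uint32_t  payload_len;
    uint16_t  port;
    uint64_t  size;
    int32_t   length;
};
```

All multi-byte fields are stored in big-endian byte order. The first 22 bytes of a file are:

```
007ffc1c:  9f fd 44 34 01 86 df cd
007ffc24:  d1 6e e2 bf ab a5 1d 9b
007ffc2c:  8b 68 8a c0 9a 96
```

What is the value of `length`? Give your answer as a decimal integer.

-1967089002

`length` follows `width` (4 B), `payload_len` (4 B), `port` (2 B), `size` (8 B), so it starts at offset 4 + 4 + 2 + 8 = 18 and occupies 4 bytes.
Bytes at offsets 18..21: 8A C0 9A 96.
Big-endian: lowest address holds the most-significant byte.
The bytes are already most-significant first: 0x8AC09A96.
Top bit is set, so as a signed 32-bit value this is 0x8AC09A96 − 2^32 = -1967089002.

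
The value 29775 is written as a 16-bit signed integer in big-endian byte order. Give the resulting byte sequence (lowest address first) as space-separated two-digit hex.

29775 in hexadecimal, padded to 16 bits, is 0x744F.
Split into bytes (most-significant first): 74 4F.
Big-endian stores the most-significant byte at the lowest address.
So the memory order matches the most-significant-first order: 74 4F.

74 4F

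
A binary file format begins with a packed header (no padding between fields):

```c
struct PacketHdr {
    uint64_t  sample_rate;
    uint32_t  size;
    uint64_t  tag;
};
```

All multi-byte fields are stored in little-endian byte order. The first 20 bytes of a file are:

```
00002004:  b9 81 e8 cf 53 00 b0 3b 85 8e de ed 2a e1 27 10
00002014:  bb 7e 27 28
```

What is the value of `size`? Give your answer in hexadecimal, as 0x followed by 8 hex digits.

0xEDDE8E85

`size` follows `sample_rate` (8 bytes), so it starts at byte offset 8 and occupies 4 bytes.
Bytes at offsets 8..11: 85 8E DE ED.
Little-endian: lowest address holds the least-significant byte.
Reassemble most-significant byte first: ED DE 8E 85 → 0xEDDE8E85.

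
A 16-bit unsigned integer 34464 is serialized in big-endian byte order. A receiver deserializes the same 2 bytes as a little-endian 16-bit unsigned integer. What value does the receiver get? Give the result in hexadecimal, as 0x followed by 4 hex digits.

34464 in 16-bit hexadecimal is 0x86A0.
Stored big-endian, the bytes at ascending addresses are 86 A0.
Read back as little-endian, the first byte is least significant, giving 0xA086.

0xA086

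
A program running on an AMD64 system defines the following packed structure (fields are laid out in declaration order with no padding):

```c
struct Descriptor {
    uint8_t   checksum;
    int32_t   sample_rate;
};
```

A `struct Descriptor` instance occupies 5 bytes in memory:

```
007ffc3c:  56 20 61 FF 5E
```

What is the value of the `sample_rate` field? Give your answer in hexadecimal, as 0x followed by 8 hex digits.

0x5EFF6120

`sample_rate` follows `checksum` (1 byte), so it starts at byte offset 1 and occupies 4 bytes.
Bytes at offsets 1..4: 20 61 FF 5E.
Little-endian: lowest address holds the least-significant byte.
Reassemble most-significant byte first: 5E FF 61 20 → 0x5EFF6120.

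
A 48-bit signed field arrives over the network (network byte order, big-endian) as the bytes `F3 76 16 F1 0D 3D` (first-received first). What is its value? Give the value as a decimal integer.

Big-endian: lowest address holds the most-significant byte.
The bytes are already most-significant first: 0xF37616F10D3D.
Top bit is set, so as a signed 48-bit value this is 0xF37616F10D3D − 2^48 = -13786460123843.

-13786460123843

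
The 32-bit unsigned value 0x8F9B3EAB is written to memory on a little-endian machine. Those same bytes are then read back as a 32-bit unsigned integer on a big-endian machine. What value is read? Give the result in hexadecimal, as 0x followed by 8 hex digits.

Stored little-endian, the bytes at ascending addresses are AB 3E 9B 8F.
Read back as big-endian, the last byte is least significant, giving 0xAB3E9B8F.

0xAB3E9B8F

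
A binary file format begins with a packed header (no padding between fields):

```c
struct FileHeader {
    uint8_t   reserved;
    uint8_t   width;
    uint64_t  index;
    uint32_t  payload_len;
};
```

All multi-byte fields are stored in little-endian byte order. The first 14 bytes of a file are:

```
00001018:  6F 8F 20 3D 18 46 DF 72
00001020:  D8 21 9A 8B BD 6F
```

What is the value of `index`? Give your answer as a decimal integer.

2438825501500390688

`index` follows `reserved` (1 B), `width` (1 B), so it starts at offset 1 + 1 = 2 and occupies 8 bytes.
Bytes at offsets 2..9: 20 3D 18 46 DF 72 D8 21.
Little-endian: lowest address holds the least-significant byte.
Reassemble most-significant byte first: 21 D8 72 DF 46 18 3D 20 → 0x21D872DF46183D20.
0x21D872DF46183D20 = 2438825501500390688.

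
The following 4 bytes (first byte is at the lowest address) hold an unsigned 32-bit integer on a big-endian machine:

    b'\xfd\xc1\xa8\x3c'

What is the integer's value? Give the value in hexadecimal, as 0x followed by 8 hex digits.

In big-endian order the high byte comes first in memory.
The bytes are already most-significant first: 0xFDC1A83C.

0xFDC1A83C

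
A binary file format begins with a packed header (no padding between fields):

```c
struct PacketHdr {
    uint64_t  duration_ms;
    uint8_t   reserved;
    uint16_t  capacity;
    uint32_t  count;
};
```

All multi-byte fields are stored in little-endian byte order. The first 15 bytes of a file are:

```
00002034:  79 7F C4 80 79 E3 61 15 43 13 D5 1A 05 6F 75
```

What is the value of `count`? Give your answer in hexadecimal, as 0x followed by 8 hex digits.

0x756F051A

`count` follows `duration_ms` (8 B), `reserved` (1 B), `capacity` (2 B), so it starts at offset 8 + 1 + 2 = 11 and occupies 4 bytes.
Bytes at offsets 11..14: 1A 05 6F 75.
Little-endian stores the least-significant byte at the lowest address.
Reassemble most-significant byte first: 75 6F 05 1A → 0x756F051A.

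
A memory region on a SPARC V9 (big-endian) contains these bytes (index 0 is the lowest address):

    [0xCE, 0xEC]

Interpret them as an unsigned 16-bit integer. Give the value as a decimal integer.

In big-endian order the high byte comes first in memory.
The bytes are already most-significant first: 0xCEEC.
0xCEEC = 52972.

52972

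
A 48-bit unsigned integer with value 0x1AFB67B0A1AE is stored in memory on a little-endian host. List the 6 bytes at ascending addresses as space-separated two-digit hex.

Split into bytes (most-significant first): 1A FB 67 B0 A1 AE.
Little-endian: lowest address holds the least-significant byte.
So at ascending addresses the bytes are AE A1 B0 67 FB 1A.

AE A1 B0 67 FB 1A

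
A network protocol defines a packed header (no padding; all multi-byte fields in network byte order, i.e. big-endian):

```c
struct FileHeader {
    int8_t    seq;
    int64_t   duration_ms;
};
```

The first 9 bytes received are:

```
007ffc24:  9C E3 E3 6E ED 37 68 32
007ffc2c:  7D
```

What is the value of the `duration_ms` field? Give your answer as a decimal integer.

`duration_ms` follows `seq` (1 byte), so it starts at byte offset 1 and occupies 8 bytes.
Bytes at offsets 1..8: E3 E3 6E ED 37 68 32 7D.
In big-endian order the high byte comes first in memory.
The bytes are already most-significant first: 0xE3E36EED3768327D.
Top bit is set, so as a signed 64-bit value this is 0xE3E36EED3768327D − 2^64 = -2025653442270711171.

-2025653442270711171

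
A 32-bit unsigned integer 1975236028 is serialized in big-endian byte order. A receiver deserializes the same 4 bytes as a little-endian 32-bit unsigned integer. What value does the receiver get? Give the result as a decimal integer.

1975236028 in 32-bit hexadecimal is 0x75BBB5BC.
Stored big-endian, the bytes at ascending addresses are 75 BB B5 BC.
Read back as little-endian, the first byte is least significant, giving 0xBCB5BB75.
0xBCB5BB75 = 3166026613.

3166026613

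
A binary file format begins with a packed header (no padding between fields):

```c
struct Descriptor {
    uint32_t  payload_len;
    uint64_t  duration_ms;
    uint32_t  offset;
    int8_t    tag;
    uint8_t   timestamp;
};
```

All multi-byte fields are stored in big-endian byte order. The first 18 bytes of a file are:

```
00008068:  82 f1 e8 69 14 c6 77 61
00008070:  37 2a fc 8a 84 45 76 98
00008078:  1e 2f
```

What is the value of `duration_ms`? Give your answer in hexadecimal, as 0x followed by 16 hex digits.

`duration_ms` follows `payload_len` (4 bytes), so it starts at byte offset 4 and occupies 8 bytes.
Bytes at offsets 4..11: 14 C6 77 61 37 2A FC 8A.
Big-endian: lowest address holds the most-significant byte.
The bytes are already most-significant first: 0x14C67761372AFC8A.

0x14C67761372AFC8A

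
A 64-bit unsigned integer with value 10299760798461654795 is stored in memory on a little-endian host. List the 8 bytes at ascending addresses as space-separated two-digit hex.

10299760798461654795 in hexadecimal, padded to 64 bits, is 0x8EF019E02FCCF70B.
Split into bytes (most-significant first): 8E F0 19 E0 2F CC F7 0B.
Little-endian stores the least-significant byte at the lowest address.
So at ascending addresses the bytes are 0B F7 CC 2F E0 19 F0 8E.

0B F7 CC 2F E0 19 F0 8E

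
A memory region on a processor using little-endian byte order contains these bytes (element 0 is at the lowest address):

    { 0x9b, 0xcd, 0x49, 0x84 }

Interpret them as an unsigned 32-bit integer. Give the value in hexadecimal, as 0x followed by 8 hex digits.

0x8449CD9B

Little-endian: lowest address holds the least-significant byte.
Reassemble most-significant byte first: 84 49 CD 9B → 0x8449CD9B.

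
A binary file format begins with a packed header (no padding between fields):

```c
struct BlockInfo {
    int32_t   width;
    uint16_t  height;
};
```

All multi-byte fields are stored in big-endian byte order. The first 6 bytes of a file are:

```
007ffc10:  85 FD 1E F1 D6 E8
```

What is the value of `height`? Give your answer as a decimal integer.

55016

`height` follows `width` (4 bytes), so it starts at byte offset 4 and occupies 2 bytes.
Bytes at offsets 4..5: D6 E8.
Big-endian stores the most-significant byte at the lowest address.
The bytes are already most-significant first: 0xD6E8.
0xD6E8 = 55016.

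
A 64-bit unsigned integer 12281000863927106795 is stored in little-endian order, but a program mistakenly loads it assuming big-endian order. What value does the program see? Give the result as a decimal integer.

12281000863927106795 in 64-bit hexadecimal is 0xAA6EE137DCA3FCEB.
Stored little-endian, the bytes at ascending addresses are EB FC A3 DC 37 E1 6E AA.
Read back as big-endian, the last byte is least significant, giving 0xEBFCA3DC37E16EAA.
0xEBFCA3DC37E16EAA = 17004646459269803690.

17004646459269803690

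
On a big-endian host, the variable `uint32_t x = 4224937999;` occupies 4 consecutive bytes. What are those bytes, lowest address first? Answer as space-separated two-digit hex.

4224937999 in hexadecimal, padded to 32 bits, is 0xFBD3700F.
Split into bytes (most-significant first): FB D3 70 0F.
Big-endian: lowest address holds the most-significant byte.
So the memory order matches the most-significant-first order: FB D3 70 0F.

FB D3 70 0F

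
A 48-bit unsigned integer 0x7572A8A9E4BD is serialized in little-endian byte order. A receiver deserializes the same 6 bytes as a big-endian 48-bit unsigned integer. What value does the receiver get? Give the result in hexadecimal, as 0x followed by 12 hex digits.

Stored little-endian, the bytes at ascending addresses are BD E4 A9 A8 72 75.
Read back as big-endian, the last byte is least significant, giving 0xBDE4A9A87275.

0xBDE4A9A87275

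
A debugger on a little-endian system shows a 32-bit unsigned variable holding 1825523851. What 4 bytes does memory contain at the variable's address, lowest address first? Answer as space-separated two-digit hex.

1825523851 in hexadecimal, padded to 32 bits, is 0x6CCF488B.
Split into bytes (most-significant first): 6C CF 48 8B.
In little-endian order the low byte comes first in memory.
So at ascending addresses the bytes are 8B 48 CF 6C.

8B 48 CF 6C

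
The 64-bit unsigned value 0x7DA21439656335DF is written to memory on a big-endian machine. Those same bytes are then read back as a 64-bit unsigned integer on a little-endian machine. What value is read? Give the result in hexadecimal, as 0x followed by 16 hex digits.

0xDF3563653914A27D

Stored big-endian, the bytes at ascending addresses are 7D A2 14 39 65 63 35 DF.
Read back as little-endian, the first byte is least significant, giving 0xDF3563653914A27D.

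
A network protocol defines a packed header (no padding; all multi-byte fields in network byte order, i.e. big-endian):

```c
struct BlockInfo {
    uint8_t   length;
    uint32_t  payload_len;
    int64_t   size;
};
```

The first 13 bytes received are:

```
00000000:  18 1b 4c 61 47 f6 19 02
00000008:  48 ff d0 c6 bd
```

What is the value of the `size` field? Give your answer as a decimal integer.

-713536553408739651

`size` follows `length` (1 B), `payload_len` (4 B), so it starts at offset 1 + 4 = 5 and occupies 8 bytes.
Bytes at offsets 5..12: F6 19 02 48 FF D0 C6 BD.
In big-endian order the high byte comes first in memory.
The bytes are already most-significant first: 0xF6190248FFD0C6BD.
Top bit is set, so as a signed 64-bit value this is 0xF6190248FFD0C6BD − 2^64 = -713536553408739651.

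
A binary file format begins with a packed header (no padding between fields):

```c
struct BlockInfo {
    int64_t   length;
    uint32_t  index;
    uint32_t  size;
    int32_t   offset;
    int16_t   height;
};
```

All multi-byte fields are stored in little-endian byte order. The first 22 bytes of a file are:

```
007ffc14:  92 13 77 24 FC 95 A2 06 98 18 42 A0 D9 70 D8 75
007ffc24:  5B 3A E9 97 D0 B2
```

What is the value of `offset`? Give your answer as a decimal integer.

-1746322853

`offset` follows `length` (8 B), `index` (4 B), `size` (4 B), so it starts at offset 8 + 4 + 4 = 16 and occupies 4 bytes.
Bytes at offsets 16..19: 5B 3A E9 97.
In little-endian order the low byte comes first in memory.
Reassemble most-significant byte first: 97 E9 3A 5B → 0x97E93A5B.
Top bit is set, so as a signed 32-bit value this is 0x97E93A5B − 2^32 = -1746322853.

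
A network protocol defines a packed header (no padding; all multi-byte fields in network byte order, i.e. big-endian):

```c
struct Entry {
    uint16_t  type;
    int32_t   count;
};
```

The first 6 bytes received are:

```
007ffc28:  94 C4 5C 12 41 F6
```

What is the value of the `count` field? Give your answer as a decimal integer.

1544700406

`count` follows `type` (2 bytes), so it starts at byte offset 2 and occupies 4 bytes.
Bytes at offsets 2..5: 5C 12 41 F6.
Big-endian: lowest address holds the most-significant byte.
The bytes are already most-significant first: 0x5C1241F6.
0x5C1241F6 = 1544700406.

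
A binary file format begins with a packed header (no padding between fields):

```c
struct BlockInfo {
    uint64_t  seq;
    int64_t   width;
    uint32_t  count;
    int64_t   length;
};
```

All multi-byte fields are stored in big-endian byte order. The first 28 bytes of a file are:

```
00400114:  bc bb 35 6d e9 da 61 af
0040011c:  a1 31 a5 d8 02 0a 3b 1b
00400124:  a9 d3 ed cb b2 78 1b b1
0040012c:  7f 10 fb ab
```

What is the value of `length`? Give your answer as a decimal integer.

`length` follows `seq` (8 B), `width` (8 B), `count` (4 B), so it starts at offset 8 + 8 + 4 = 20 and occupies 8 bytes.
Bytes at offsets 20..27: B2 78 1B B1 7F 10 FB AB.
Big-endian: lowest address holds the most-significant byte.
The bytes are already most-significant first: 0xB2781BB17F10FBAB.
Top bit is set, so as a signed 64-bit value this is 0xB2781BB17F10FBAB − 2^64 = -5586684888598119509.

-5586684888598119509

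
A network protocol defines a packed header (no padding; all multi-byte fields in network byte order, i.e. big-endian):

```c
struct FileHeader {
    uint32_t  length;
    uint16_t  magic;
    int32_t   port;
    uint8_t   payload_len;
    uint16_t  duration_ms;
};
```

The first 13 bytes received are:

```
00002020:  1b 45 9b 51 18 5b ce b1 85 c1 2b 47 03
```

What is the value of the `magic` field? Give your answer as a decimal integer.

6235

`magic` follows `length` (4 bytes), so it starts at byte offset 4 and occupies 2 bytes.
Bytes at offsets 4..5: 18 5B.
In big-endian order the high byte comes first in memory.
The bytes are already most-significant first: 0x185B.
0x185B = 6235.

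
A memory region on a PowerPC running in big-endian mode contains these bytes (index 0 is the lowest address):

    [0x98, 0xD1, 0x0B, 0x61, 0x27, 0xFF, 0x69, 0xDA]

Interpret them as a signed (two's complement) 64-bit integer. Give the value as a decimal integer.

Big-endian: lowest address holds the most-significant byte.
The bytes are already most-significant first: 0x98D10B6127FF69DA.
Top bit is set, so as a signed 64-bit value this is 0x98D10B6127FF69DA − 2^64 = -7435148997901194790.

-7435148997901194790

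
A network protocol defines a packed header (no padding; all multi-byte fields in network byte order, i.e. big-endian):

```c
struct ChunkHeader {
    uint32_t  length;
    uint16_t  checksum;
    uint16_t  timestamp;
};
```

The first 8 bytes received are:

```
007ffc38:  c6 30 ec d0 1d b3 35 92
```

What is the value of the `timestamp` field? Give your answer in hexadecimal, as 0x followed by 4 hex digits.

`timestamp` follows `length` (4 B), `checksum` (2 B), so it starts at offset 4 + 2 = 6 and occupies 2 bytes.
Bytes at offsets 6..7: 35 92.
Big-endian stores the most-significant byte at the lowest address.
The bytes are already most-significant first: 0x3592.

0x3592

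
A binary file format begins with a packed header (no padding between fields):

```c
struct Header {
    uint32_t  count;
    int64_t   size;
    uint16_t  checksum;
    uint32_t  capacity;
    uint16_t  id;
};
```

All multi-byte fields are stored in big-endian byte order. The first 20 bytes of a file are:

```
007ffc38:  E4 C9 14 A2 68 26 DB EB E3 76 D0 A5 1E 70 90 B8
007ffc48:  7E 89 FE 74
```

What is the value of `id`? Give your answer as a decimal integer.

`id` follows `count` (4 B), `size` (8 B), `checksum` (2 B), `capacity` (4 B), so it starts at offset 4 + 8 + 2 + 4 = 18 and occupies 2 bytes.
Bytes at offsets 18..19: FE 74.
Big-endian stores the most-significant byte at the lowest address.
The bytes are already most-significant first: 0xFE74.
0xFE74 = 65140.

65140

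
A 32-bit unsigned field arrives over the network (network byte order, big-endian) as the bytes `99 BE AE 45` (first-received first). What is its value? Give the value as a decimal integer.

2579410501

Big-endian stores the most-significant byte at the lowest address.
The bytes are already most-significant first: 0x99BEAE45.
0x99BEAE45 = 2579410501.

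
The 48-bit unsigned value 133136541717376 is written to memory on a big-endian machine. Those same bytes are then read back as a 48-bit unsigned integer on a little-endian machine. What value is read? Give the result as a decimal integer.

141370027415161

133136541717376 in 48-bit hexadecimal is 0x791644469380.
Stored big-endian, the bytes at ascending addresses are 79 16 44 46 93 80.
Read back as little-endian, the first byte is least significant, giving 0x809346441679.
0x809346441679 = 141370027415161.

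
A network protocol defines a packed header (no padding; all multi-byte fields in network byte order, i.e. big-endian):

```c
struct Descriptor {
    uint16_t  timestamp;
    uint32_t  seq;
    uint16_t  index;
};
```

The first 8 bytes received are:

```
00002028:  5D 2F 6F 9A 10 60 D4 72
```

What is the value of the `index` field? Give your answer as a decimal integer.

54386

`index` follows `timestamp` (2 B), `seq` (4 B), so it starts at offset 2 + 4 = 6 and occupies 2 bytes.
Bytes at offsets 6..7: D4 72.
In big-endian order the high byte comes first in memory.
The bytes are already most-significant first: 0xD472.
0xD472 = 54386.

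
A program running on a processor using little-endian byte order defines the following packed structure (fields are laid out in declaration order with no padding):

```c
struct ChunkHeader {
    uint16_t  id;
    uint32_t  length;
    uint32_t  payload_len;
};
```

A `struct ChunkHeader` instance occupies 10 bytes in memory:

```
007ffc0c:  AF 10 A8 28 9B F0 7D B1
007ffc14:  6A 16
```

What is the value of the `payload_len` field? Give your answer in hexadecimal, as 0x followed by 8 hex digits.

0x166AB17D

`payload_len` follows `id` (2 B), `length` (4 B), so it starts at offset 2 + 4 = 6 and occupies 4 bytes.
Bytes at offsets 6..9: 7D B1 6A 16.
Little-endian stores the least-significant byte at the lowest address.
Reassemble most-significant byte first: 16 6A B1 7D → 0x166AB17D.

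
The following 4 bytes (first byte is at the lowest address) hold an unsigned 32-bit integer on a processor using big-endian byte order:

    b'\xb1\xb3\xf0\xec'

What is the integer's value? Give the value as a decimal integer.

2981359852

In big-endian order the high byte comes first in memory.
The bytes are already most-significant first: 0xB1B3F0EC.
0xB1B3F0EC = 2981359852.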